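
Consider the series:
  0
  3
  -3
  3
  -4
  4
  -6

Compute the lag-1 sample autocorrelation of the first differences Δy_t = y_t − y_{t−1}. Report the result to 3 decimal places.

-0.806

First differences Δy: 3, -6, 6, -7, 8, -10
Mean of differences = -1.0000
Numerator Σ(Δy_t−Δȳ)(Δy_{t+1}−Δȳ) = -232.0000
Denominator Σ(Δy_t−Δȳ)² = 288.0000
r_1(Δy) = -232.0000 / 288.0000 = -0.806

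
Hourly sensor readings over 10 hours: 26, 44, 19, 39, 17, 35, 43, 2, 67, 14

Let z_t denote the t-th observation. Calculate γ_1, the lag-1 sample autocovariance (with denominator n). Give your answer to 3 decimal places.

-243.396

Mean z̄ = (26 + 44 + 19 + 39 + 17 + 35 + 43 + 2 + 67 + 14)/10 = 30.6000
Σ_{t=1}^{9}(z_t−z̄)(z_{t+1}−z̄) = -2433.9600
γ_1 = -2433.9600 / 10 = -243.396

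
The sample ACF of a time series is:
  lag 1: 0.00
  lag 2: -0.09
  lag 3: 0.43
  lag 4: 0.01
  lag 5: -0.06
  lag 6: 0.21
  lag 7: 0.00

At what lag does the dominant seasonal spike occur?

3

The largest autocorrelation is r_3 = 0.43, with a weaker echo at lag 6 (0.21); the remaining lags stay at or below 0.01.
The dominant spike at lag 3 indicates a seasonal period of 3.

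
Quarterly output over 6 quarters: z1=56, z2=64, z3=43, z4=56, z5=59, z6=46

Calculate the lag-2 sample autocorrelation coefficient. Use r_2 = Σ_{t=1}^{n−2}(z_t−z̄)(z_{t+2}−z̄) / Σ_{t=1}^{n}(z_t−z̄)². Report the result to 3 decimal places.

Mean z̄ = (56 + 64 + 43 + 56 + 59 + 46)/6 = 54.0000
Deviations from mean: 2.0000, 10.0000, -11.0000, 2.0000, 5.0000, -8.0000
Σ(z_t−z̄)(z_{t+2}−z̄) = (-22.0000) + (20.0000) + (-55.0000) + (-16.0000) = -73.0000
Denominator Σ(z_t−z̄)² = 318.0000
r_2 = -73.0000 / 318.0000 = -0.230

-0.230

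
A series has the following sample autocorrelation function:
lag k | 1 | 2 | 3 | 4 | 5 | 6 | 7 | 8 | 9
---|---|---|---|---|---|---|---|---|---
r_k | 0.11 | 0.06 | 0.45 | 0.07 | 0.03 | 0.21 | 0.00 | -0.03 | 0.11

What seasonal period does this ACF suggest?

3

The largest autocorrelation is r_3 = 0.45, with a weaker echo at lag 6 (0.21); the remaining lags stay at or below 0.11.
The dominant spike at lag 3 indicates a seasonal period of 3.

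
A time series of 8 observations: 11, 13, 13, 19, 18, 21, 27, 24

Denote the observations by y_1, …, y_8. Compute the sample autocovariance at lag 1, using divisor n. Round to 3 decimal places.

16.898

Mean ȳ = (11 + 13 + 13 + 19 + 18 + 21 + 27 + 24)/8 = 18.2500
Σ_{t=1}^{7}(y_t−ȳ)(y_{t+1}−ȳ) = 135.1875
γ_1 = 135.1875 / 8 = 16.898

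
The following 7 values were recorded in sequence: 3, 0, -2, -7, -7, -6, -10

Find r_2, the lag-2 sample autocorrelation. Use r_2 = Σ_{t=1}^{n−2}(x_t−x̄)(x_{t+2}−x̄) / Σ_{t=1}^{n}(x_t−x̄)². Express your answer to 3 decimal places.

0.153

Mean x̄ = (3 + 0 − 2 − 7 − 7 − 6 − 10)/7 = -4.1429
Σ(x_t−x̄)(x_{t+2}−x̄) = (15.3061) + (-11.8367) + (-6.1224) + (5.3061) + (16.7347) = 19.3878
Denominator Σ(x_t−x̄)² = 126.8571
r_2 = 19.3878 / 126.8571 = 0.153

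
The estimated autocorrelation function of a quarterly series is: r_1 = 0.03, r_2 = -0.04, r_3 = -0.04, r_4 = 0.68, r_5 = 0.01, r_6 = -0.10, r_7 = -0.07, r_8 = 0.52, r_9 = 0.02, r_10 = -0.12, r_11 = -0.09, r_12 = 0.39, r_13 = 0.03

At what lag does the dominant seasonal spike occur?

4

The largest autocorrelation is r_4 = 0.68, with weaker echoes at lags 8 (0.52) and 12 (0.39); the remaining lags stay at or below 0.03.
The dominant spike at lag 4 indicates a seasonal period of 4.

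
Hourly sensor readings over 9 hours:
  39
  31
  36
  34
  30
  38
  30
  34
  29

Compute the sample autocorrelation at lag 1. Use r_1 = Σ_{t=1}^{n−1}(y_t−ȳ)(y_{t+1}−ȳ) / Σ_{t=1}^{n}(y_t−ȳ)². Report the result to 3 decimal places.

Mean ȳ = (39 + 31 + 36 + 34 + 30 + 38 + 30 + 34 + 29)/9 = 33.4444
Numerator Σ_{t=1}^{8}(y_t−ȳ)(y_{t+1}−ȳ) = -56.0864
Denominator Σ(y_t−ȳ)² = 108.2222
r_1 = -56.0864 / 108.2222 = -0.518

-0.518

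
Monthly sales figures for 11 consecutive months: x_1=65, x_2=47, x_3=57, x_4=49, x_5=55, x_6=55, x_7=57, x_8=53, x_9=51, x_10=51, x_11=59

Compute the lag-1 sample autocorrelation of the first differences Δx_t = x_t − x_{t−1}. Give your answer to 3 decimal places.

-0.503

First differences Δx: -18, 10, -8, 6, 0, 2, -4, -2, 0, 8
Mean of differences = -0.6000
Numerator Σ(Δx_t−Δx̄)(Δx_{t+1}−Δx̄) = -305.9600
Denominator Σ(Δx_t−Δx̄)² = 608.4000
r_1(Δx) = -305.9600 / 608.4000 = -0.503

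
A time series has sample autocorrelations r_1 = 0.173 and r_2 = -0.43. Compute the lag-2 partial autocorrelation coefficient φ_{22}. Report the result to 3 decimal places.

-0.474

φ_{22} = (r_2 − r_1²) / (1 − r_1²)
r_1² = (0.173)² = 0.029929
Numerator = -0.43 − 0.0299 = -0.4599; denominator = 1 − 0.0299 = 0.9701
φ_{22} = -0.4599 / 0.9701 = -0.474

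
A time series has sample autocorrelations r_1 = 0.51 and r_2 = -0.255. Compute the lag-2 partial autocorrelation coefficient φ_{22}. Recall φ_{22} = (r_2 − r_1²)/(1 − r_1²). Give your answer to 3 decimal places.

-0.696

φ_{22} = (r_2 − r_1²) / (1 − r_1²)
r_1² = (0.51)² = 0.2601
Numerator = -0.255 − 0.2601 = -0.5151; denominator = 1 − 0.2601 = 0.7399
φ_{22} = -0.5151 / 0.7399 = -0.696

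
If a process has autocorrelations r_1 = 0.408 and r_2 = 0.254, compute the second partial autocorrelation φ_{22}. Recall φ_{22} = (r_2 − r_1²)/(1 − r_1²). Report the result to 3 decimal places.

φ_{22} = (r_2 − r_1²) / (1 − r_1²)
r_1² = (0.408)² = 0.166464
Numerator = 0.254 − 0.1665 = 0.0875; denominator = 1 − 0.1665 = 0.8335
φ_{22} = 0.0875 / 0.8335 = 0.105

0.105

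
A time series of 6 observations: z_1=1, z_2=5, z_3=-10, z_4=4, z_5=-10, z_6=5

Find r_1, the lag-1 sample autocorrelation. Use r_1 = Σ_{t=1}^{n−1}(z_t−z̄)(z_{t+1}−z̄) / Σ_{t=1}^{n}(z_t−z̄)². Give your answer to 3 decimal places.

Mean z̄ = (1 + 5 − 10 + 4 − 10 + 5)/6 = -0.8333
Deviations from mean: 1.8333, 5.8333, -9.1667, 4.8333, -9.1667, 5.8333
Numerator Σ_{t=1}^{5}(z_t−z̄)(z_{t+1}−z̄) = -184.8611
Denominator Σ(z_t−z̄)² = 262.8333
r_1 = -184.8611 / 262.8333 = -0.703

-0.703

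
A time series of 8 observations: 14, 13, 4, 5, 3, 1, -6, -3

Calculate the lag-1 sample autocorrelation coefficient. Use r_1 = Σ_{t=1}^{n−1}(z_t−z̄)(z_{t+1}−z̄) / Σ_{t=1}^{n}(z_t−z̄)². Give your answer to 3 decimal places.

Mean z̄ = (14 + 13 + 4 + 5 + 3 + 1 − 6 − 3)/8 = 3.8750
Deviations from mean: 10.1250, 9.1250, 0.1250, 1.1250, -0.8750, -2.8750, -9.8750, -6.8750
Σ(z_t−z̄)(z_{t+1}−z̄) = (92.3906) + (1.1406) + (0.1406) + (-0.9844) + (2.5156) + (28.3906) + (67.8906) = 191.4844
Denominator Σ(z_t−z̄)² = 340.8750
r_1 = 191.4844 / 340.8750 = 0.562

0.562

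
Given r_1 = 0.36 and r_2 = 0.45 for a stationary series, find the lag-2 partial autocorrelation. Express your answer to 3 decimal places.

φ_{22} = (r_2 − r_1²) / (1 − r_1²)
r_1² = (0.36)² = 0.1296
Numerator = 0.45 − 0.1296 = 0.3204; denominator = 1 − 0.1296 = 0.8704
φ_{22} = 0.3204 / 0.8704 = 0.368

0.368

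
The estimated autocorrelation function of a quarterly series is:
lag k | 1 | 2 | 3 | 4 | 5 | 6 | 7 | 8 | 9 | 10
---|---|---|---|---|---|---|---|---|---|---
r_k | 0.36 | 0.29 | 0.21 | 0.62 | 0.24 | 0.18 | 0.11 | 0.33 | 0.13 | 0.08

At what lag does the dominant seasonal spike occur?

The largest autocorrelation is r_4 = 0.62; the remaining lags stay at or below 0.36. The elevated value at lag 1 (0.36), dropping to 0.29 at lag 2, reflects decaying short-term dependence rather than seasonality.
The dominant spike at lag 4 indicates a seasonal period of 4.

4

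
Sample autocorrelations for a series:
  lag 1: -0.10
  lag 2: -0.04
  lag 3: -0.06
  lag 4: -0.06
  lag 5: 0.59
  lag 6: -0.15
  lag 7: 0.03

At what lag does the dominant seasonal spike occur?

The largest autocorrelation is r_5 = 0.59; the remaining lags stay at or below 0.03.
The dominant spike at lag 5 indicates a seasonal period of 5.

5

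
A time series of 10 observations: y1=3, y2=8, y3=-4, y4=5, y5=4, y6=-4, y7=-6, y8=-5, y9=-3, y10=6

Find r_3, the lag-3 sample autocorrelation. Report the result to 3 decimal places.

Mean ȳ = (3 + 8 − 4 + 5 + 4 − 4 − 6 − 5 − 3 + 6)/10 = 0.4000
Numerator Σ_{t=1}^{7}(y_t−ȳ)(y_{t+3}−ȳ) = -11.0800
Denominator Σ(y_t−ȳ)² = 250.4000
r_3 = -11.0800 / 250.4000 = -0.044

-0.044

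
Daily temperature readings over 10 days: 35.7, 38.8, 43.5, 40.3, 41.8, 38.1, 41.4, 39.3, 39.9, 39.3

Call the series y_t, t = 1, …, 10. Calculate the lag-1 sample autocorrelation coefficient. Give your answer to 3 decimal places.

Mean ȳ = (35.7 + 38.8 + 43.5 + 40.3 + 41.8 + 38.1 + 41.4 + 39.3 + 39.9 + 39.3)/10 = 39.8100
Numerator Σ_{t=1}^{9}(y_t−ȳ)(y_{t+1}−ȳ) = -3.8171
Denominator Σ(y_t−ȳ)² = 41.7090
r_1 = -3.8171 / 41.7090 = -0.092

-0.092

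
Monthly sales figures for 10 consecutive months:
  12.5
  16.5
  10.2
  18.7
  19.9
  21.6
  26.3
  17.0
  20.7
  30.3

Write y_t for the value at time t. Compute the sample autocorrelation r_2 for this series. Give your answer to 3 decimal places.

0.126

Mean ȳ = (12.5 + 16.5 + 10.2 + 18.7 + 19.9 + 21.6 + 26.3 + 17.0 + 20.7 + 30.3)/10 = 19.3700
Numerator Σ_{t=1}^{8}(y_t−ȳ)(y_{t+2}−ȳ) = 40.2672
Denominator Σ(y_t−ȳ)² = 320.1010
r_2 = 40.2672 / 320.1010 = 0.126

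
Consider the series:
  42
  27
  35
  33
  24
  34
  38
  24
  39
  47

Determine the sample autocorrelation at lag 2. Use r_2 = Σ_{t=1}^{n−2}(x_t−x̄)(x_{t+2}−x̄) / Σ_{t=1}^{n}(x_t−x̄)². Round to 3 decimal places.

-0.268

Mean x̄ = (42 + 27 + 35 + 33 + 24 + 34 + 38 + 24 + 39 + 47)/10 = 34.3000
Numerator Σ_{t=1}^{8}(x_t−x̄)(x_{t+2}−x̄) = -140.3800
Denominator Σ(x_t−x̄)² = 524.1000
r_2 = -140.3800 / 524.1000 = -0.268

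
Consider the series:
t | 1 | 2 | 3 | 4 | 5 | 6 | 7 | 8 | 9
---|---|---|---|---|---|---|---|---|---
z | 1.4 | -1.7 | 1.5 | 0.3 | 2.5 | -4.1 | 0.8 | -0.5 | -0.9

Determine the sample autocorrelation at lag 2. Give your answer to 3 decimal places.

0.235

Mean z̄ = (1.4 − 1.7 + 1.5 + 0.3 + 2.5 − 4.1 + 0.8 − 0.5 − 0.9)/9 = -0.0778
Σ(z_t−z̄)(z_{t+2}−z̄) = (2.3316) + (-0.6128) + (4.0672) + (-1.5195) + (2.2627) + (1.6983) + (-0.7217) = 7.5057
Denominator Σ(z_t−z̄)² = 31.8956
r_2 = 7.5057 / 31.8956 = 0.235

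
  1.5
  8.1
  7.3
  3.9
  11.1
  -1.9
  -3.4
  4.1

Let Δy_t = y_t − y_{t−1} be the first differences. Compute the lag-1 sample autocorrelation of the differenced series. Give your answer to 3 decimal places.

-0.324

First differences Δy: 6.6, -0.8, -3.4, 7.2, -13.0, -1.5, 7.5
Mean of differences = 0.3714
Numerator Σ(Δy_t−Δȳ)(Δy_{t+1}−Δȳ) = -108.2565
Denominator Σ(Δy_t−Δȳ)² = 334.1343
r_1(Δy) = -108.2565 / 334.1343 = -0.324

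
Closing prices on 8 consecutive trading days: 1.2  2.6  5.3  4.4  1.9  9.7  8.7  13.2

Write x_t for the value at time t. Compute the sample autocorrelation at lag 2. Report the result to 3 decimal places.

Mean x̄ = (1.2 + 2.6 + 5.3 + 4.4 + 1.9 + 9.7 + 8.7 + 13.2)/8 = 5.8750
Deviations from mean: -4.6750, -3.2750, -0.5750, -1.4750, -3.9750, 3.8250, 2.8250, 7.3250
Numerator Σ_{t=1}^{6}(x_t−x̄)(x_{t+2}−x̄) = 20.9513
Denominator Σ(x_t−x̄)² = 127.1550
r_2 = 20.9513 / 127.1550 = 0.165

0.165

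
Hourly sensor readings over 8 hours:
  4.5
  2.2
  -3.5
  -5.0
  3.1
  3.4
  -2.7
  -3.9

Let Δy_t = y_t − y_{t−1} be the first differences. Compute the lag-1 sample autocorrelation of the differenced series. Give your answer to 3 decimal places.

First differences Δy: -2.3, -5.7, -1.5, 8.1, 0.3, -6.1, -1.2
Mean of differences = -1.2000
Numerator Σ(Δy_t−Δȳ)(Δy_{t+1}−Δȳ) = 10.1100
Denominator Σ(Δy_t−Δȳ)² = 134.3000
r_1(Δy) = 10.1100 / 134.3000 = 0.075

0.075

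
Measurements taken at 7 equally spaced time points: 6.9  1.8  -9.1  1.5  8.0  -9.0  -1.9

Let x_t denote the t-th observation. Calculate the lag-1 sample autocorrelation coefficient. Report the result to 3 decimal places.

-0.219

Mean x̄ = (6.9 + 1.8 − 9.1 + 1.5 + 8.0 − 9.0 − 1.9)/7 = -0.2571
Deviations from mean: 7.1571, 2.0571, -8.8429, 1.7571, 8.2571, -8.7429, -1.6429
Σ(x_t−x̄)(x_{t+1}−x̄) = (14.7233) + (-18.1910) + (-15.5382) + (14.5090) + (-72.1910) + (14.3633) = -62.3247
Denominator Σ(x_t−x̄)² = 284.0571
r_1 = -62.3247 / 284.0571 = -0.219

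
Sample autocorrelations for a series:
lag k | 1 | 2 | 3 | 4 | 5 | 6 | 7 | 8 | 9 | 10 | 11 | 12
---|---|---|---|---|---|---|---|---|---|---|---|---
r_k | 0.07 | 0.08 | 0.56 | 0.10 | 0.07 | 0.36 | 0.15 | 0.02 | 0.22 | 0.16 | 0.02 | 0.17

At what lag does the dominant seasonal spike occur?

The largest autocorrelation is r_3 = 0.56, with weaker echoes at lags 6 (0.36), 9 (0.22) and 12 (0.17); the remaining lags stay at or below 0.16.
The dominant spike at lag 3 indicates a seasonal period of 3.

3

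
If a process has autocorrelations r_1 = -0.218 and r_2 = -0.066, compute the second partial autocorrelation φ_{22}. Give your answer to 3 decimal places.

-0.119

φ_{22} = (r_2 − r_1²) / (1 − r_1²)
r_1² = (-0.218)² = 0.047524
Numerator = -0.066 − 0.0475 = -0.1135; denominator = 1 − 0.0475 = 0.9525
φ_{22} = -0.1135 / 0.9525 = -0.119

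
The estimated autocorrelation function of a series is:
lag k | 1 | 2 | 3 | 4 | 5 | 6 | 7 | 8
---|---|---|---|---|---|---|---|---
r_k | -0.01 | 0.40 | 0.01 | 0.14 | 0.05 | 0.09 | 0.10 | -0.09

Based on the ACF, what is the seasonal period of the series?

The largest autocorrelation is r_2 = 0.40; the remaining lags stay at or below 0.14.
The dominant spike at lag 2 indicates a seasonal period of 2.

2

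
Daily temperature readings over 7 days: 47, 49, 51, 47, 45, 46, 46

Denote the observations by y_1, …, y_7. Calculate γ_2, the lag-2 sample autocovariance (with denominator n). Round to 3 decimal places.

-0.962

Mean ȳ = (47 + 49 + 51 + 47 + 45 + 46 + 46)/7 = 47.2857
Σ_{t=1}^{5}(y_t−ȳ)(y_{t+2}−ȳ) = -6.7347
γ_2 = -6.7347 / 7 = -0.962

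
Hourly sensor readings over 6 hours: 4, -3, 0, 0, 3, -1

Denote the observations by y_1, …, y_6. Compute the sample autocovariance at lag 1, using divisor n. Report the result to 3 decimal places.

-2.542

Mean ȳ = (4 − 3 + 0 + 0 + 3 − 1)/6 = 0.5000
Deviations: 3.5000, -3.5000, -0.5000, -0.5000, 2.5000, -1.5000
Σ_{t=1}^{5}(y_t−ȳ)(y_{t+1}−ȳ) = -15.2500
γ_1 = -15.2500 / 6 = -2.542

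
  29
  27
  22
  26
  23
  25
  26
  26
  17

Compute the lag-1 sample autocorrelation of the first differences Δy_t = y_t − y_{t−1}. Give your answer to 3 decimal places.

First differences Δy: -2, -5, 4, -3, 2, 1, 0, -9
Mean of differences = -1.5000
Numerator Σ(Δy_t−Δȳ)(Δy_{t+1}−Δȳ) = -29.7500
Denominator Σ(Δy_t−Δȳ)² = 122.0000
r_1(Δy) = -29.7500 / 122.0000 = -0.244

-0.244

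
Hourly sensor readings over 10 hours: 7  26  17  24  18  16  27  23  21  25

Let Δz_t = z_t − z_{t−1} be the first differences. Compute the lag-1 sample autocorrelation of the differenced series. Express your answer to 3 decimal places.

First differences Δz: 19, -9, 7, -6, -2, 11, -4, -2, 4
Mean of differences = 2.0000
Numerator Σ(Δz_t−Δz̄)(Δz_{t+1}−Δz̄) = -324.0000
Denominator Σ(Δz_t−Δz̄)² = 652.0000
r_1(Δz) = -324.0000 / 652.0000 = -0.497

-0.497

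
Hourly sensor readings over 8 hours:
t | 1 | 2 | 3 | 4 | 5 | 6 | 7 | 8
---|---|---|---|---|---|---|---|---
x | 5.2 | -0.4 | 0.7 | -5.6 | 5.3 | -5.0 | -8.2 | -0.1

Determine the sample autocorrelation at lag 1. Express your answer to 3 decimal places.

-0.205

Mean x̄ = (5.2 − 0.4 + 0.7 − 5.6 + 5.3 − 5.0 − 8.2 − 0.1)/8 = -1.0125
Σ(x_t−x̄)(x_{t+1}−x̄) = (3.8052) + (1.0489) + (-7.8561) + (-28.9586) + (-25.1711) + (28.6602) + (-6.5586) = -35.0302
Denominator Σ(x_t−x̄)² = 171.1888
r_1 = -35.0302 / 171.1888 = -0.205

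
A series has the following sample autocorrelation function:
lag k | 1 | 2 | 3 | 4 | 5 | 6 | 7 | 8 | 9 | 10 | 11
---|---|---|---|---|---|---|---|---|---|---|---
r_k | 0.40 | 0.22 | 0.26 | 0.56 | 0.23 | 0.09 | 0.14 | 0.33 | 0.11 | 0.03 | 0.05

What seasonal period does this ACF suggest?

4

The largest autocorrelation is r_4 = 0.56; the remaining lags stay at or below 0.40. The elevated value at lag 1 (0.40), dropping to 0.22 at lag 2, reflects decaying short-term dependence rather than seasonality.
The dominant spike at lag 4 indicates a seasonal period of 4.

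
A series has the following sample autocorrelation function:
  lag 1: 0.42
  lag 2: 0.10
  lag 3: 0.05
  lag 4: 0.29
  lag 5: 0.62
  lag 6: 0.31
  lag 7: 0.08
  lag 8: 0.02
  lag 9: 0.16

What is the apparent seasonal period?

5

The largest autocorrelation is r_5 = 0.62; the remaining lags stay at or below 0.42. The elevated value at lag 1 (0.42), dropping to 0.10 at lag 2, reflects decaying short-term dependence rather than seasonality.
The dominant spike at lag 5 indicates a seasonal period of 5.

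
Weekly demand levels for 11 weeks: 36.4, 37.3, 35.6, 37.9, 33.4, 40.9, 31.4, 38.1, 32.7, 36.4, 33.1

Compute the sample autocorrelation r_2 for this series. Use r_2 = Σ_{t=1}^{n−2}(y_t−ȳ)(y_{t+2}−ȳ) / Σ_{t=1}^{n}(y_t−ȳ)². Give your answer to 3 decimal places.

0.742

Mean ȳ = (36.4 + 37.3 + 35.6 + 37.9 + 33.4 + 40.9 + 31.4 + 38.1 + 32.7 + 36.4 + 33.1)/11 = 35.7455
Numerator Σ_{t=1}^{9}(y_t−ȳ)(y_{t+2}−ȳ) = 59.8613
Denominator Σ(y_t−ȳ)² = 80.7073
r_2 = 59.8613 / 80.7073 = 0.742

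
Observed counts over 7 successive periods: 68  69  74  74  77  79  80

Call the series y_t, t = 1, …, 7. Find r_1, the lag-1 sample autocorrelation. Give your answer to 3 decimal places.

Mean ȳ = (68 + 69 + 74 + 74 + 77 + 79 + 80)/7 = 74.4286
Deviations from mean: -6.4286, -5.4286, -0.4286, -0.4286, 2.5714, 4.5714, 5.5714
Numerator Σ_{t=1}^{6}(y_t−ȳ)(y_{t+1}−ȳ) = 73.5306
Denominator Σ(y_t−ȳ)² = 129.7143
r_1 = 73.5306 / 129.7143 = 0.567

0.567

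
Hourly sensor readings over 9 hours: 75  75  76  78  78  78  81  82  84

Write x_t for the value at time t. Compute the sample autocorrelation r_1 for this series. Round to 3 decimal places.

0.618

Mean x̄ = (75 + 75 + 76 + 78 + 78 + 78 + 81 + 82 + 84)/9 = 78.5556
Numerator Σ_{t=1}^{8}(x_t−x̄)(x_{t+1}−x̄) = 49.5802
Denominator Σ(x_t−x̄)² = 80.2222
r_1 = 49.5802 / 80.2222 = 0.618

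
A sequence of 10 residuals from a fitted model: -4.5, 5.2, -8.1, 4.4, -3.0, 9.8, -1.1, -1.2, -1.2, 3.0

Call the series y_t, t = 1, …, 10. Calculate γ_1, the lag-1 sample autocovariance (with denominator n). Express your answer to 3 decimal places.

Mean ȳ = (-4.5 + 5.2 − 8.1 + 4.4 − 3.0 + 9.8 − 1.1 − 1.2 − 1.2 + 3.0)/10 = 0.3300
Σ_{t=1}^{9}(y_t−ȳ)(y_{t+1}−ȳ) = -157.0729
γ_1 = -157.0729 / 10 = -15.707

-15.707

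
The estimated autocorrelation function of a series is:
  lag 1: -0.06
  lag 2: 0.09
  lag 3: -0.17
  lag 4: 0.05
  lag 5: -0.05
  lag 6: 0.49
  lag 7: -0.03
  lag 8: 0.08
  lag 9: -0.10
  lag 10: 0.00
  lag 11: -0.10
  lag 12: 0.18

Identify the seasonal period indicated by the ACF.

The largest autocorrelation is r_6 = 0.49, with a weaker echo at lag 12 (0.18); the remaining lags stay at or below 0.09.
The dominant spike at lag 6 indicates a seasonal period of 6.

6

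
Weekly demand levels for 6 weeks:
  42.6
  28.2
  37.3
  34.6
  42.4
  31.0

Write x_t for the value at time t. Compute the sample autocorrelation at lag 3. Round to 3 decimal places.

-0.377

Mean x̄ = (42.6 + 28.2 + 37.3 + 34.6 + 42.4 + 31.0)/6 = 36.0167
Deviations from mean: 6.5833, -7.8167, 1.2833, -1.4167, 6.3833, -5.0167
Σ(x_t−x̄)(x_{t+3}−x̄) = (-9.3264) + (-49.8964) + (-6.4381) = -65.6608
Denominator Σ(x_t−x̄)² = 174.0083
r_3 = -65.6608 / 174.0083 = -0.377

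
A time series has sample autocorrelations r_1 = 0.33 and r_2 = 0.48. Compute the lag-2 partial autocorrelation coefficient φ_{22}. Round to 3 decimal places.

φ_{22} = (r_2 − r_1²) / (1 − r_1²)
r_1² = (0.33)² = 0.1089
Numerator = 0.48 − 0.1089 = 0.3711; denominator = 1 − 0.1089 = 0.8911
φ_{22} = 0.3711 / 0.8911 = 0.416

0.416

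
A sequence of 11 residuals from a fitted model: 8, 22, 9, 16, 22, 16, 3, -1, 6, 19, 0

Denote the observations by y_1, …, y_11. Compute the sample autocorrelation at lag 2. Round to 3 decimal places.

-0.118

Mean ȳ = (8 + 22 + 9 + 16 + 22 + 16 + 3 − 1 + 6 + 19 + 0)/11 = 10.9091
Numerator Σ_{t=1}^{9}(y_t−ȳ)(y_{t+2}−ȳ) = -85.5620
Denominator Σ(y_t−ȳ)² = 722.9091
r_2 = -85.5620 / 722.9091 = -0.118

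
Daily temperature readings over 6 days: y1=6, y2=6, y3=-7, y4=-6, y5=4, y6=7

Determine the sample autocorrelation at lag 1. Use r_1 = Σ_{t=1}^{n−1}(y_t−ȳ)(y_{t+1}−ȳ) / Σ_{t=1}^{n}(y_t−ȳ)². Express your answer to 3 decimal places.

Mean ȳ = (6 + 6 − 7 − 6 + 4 + 7)/6 = 1.6667
Numerator Σ_{t=1}^{5}(y_t−ȳ)(y_{t+1}−ȳ) = 42.2222
Denominator Σ(y_t−ȳ)² = 205.3333
r_1 = 42.2222 / 205.3333 = 0.206

0.206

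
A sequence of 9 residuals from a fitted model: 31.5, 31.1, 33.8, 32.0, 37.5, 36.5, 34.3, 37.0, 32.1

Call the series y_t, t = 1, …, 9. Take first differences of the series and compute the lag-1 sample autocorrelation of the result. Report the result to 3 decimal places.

-0.497

First differences Δy: -0.4, 2.7, -1.8, 5.5, -1.0, -2.2, 2.7, -4.9
Mean of differences = 0.0750
Numerator Σ(Δy_t−Δȳ)(Δy_{t+1}−Δȳ) = -38.7581
Denominator Σ(Δy_t−Δȳ)² = 78.0350
r_1(Δy) = -38.7581 / 78.0350 = -0.497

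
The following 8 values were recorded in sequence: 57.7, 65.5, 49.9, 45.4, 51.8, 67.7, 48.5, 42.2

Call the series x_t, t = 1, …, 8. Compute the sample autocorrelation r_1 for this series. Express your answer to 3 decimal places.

Mean x̄ = (57.7 + 65.5 + 49.9 + 45.4 + 51.8 + 67.7 + 48.5 + 42.2)/8 = 53.5875
Deviations from mean: 4.1125, 11.9125, -3.6875, -8.1875, -1.7875, 14.1125, -5.0875, -11.3875
Σ(x_t−x̄)(x_{t+1}−x̄) = (48.9902) + (-43.9273) + (30.1914) + (14.6352) + (-25.2261) + (-71.7973) + (57.9339) = 10.7998
Denominator Σ(x_t−x̄)² = 597.3688
r_1 = 10.7998 / 597.3688 = 0.018

0.018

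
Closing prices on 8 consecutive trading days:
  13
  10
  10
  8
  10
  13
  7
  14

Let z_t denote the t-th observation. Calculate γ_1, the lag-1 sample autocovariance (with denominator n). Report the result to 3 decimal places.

-2.518

Mean z̄ = (13 + 10 + 10 + 8 + 10 + 13 + 7 + 14)/8 = 10.6250
Σ_{t=1}^{7}(z_t−z̄)(z_{t+1}−z̄) = -20.1406
γ_1 = -20.1406 / 8 = -2.518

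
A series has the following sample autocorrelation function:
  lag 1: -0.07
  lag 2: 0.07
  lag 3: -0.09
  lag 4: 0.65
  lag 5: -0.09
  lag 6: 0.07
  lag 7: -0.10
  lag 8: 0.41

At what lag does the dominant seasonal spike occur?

4

The largest autocorrelation is r_4 = 0.65, with a weaker echo at lag 8 (0.41); the remaining lags stay at or below 0.07.
The dominant spike at lag 4 indicates a seasonal period of 4.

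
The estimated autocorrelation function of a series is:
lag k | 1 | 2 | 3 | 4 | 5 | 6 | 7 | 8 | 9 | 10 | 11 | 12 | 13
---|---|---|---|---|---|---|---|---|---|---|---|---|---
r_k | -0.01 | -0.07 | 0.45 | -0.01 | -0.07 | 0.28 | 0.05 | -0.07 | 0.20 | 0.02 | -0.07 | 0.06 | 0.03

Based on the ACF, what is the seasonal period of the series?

The largest autocorrelation is r_3 = 0.45, with weaker echoes at lags 6 (0.28) and 9 (0.20); the remaining lags stay at or below 0.06.
The dominant spike at lag 3 indicates a seasonal period of 3.

3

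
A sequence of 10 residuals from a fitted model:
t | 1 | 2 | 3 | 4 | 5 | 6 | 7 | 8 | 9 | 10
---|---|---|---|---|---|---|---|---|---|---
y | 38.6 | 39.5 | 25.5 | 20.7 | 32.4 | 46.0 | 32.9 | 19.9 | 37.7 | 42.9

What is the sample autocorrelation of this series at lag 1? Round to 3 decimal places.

Mean ȳ = (38.6 + 39.5 + 25.5 + 20.7 + 32.4 + 46.0 + 32.9 + 19.9 + 37.7 + 42.9)/10 = 33.6100
Numerator Σ_{t=1}^{9}(y_t−ȳ)(y_{t+1}−ȳ) = 69.8119
Denominator Σ(y_t−ȳ)² = 738.5090
r_1 = 69.8119 / 738.5090 = 0.095

0.095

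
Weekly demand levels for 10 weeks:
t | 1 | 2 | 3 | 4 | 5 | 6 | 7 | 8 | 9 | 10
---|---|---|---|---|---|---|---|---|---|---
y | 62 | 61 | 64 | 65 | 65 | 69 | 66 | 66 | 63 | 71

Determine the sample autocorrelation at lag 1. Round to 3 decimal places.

Mean ȳ = (62 + 61 + 64 + 65 + 65 + 69 + 66 + 66 + 63 + 71)/10 = 65.2000
Numerator Σ_{t=1}^{9}(y_t−ȳ)(y_{t+1}−ȳ) = 7.1600
Denominator Σ(y_t−ȳ)² = 83.6000
r_1 = 7.1600 / 83.6000 = 0.086

0.086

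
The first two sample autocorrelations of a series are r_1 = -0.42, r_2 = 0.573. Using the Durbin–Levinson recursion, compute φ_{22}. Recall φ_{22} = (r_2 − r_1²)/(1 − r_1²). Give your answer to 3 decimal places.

φ_{22} = (r_2 − r_1²) / (1 − r_1²)
r_1² = (-0.42)² = 0.1764
Numerator = 0.573 − 0.1764 = 0.3966; denominator = 1 − 0.1764 = 0.8236
φ_{22} = 0.3966 / 0.8236 = 0.482

0.482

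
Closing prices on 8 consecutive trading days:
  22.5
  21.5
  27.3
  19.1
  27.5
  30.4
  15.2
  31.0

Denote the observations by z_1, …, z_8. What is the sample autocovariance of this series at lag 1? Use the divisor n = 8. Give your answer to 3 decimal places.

-16.563

Mean z̄ = (22.5 + 21.5 + 27.3 + 19.1 + 27.5 + 30.4 + 15.2 + 31.0)/8 = 24.3125
Σ_{t=1}^{7}(z_t−z̄)(z_{t+1}−z̄) = -132.5002
γ_1 = -132.5002 / 8 = -16.563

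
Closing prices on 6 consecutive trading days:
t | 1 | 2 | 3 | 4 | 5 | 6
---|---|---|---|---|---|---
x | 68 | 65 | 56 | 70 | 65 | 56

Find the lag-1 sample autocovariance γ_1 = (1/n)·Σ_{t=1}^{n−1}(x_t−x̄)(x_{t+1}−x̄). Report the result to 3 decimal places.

-9.074

Mean x̄ = (68 + 65 + 56 + 70 + 65 + 56)/6 = 63.3333
Σ_{t=1}^{5}(x_t−x̄)(x_{t+1}−x̄) = -54.4444
γ_1 = -54.4444 / 6 = -9.074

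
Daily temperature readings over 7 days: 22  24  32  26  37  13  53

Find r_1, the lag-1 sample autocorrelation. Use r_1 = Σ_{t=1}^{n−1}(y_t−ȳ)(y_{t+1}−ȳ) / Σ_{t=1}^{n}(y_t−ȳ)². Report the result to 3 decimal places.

-0.525

Mean ȳ = (22 + 24 + 32 + 26 + 37 + 13 + 53)/7 = 29.5714
Deviations from mean: -7.5714, -5.5714, 2.4286, -3.5714, 7.4286, -16.5714, 23.4286
Numerator Σ_{t=1}^{6}(y_t−ȳ)(y_{t+1}−ȳ) = -517.8980
Denominator Σ(y_t−ȳ)² = 985.7143
r_1 = -517.8980 / 985.7143 = -0.525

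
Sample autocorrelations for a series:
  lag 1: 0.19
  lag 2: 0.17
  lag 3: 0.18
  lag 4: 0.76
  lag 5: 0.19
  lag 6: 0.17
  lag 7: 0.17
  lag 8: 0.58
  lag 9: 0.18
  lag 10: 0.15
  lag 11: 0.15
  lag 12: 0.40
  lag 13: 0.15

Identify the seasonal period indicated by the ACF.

The largest autocorrelation is r_4 = 0.76, with weaker echoes at lags 8 (0.58) and 12 (0.40); the remaining lags stay at or below 0.19.
The dominant spike at lag 4 indicates a seasonal period of 4.

4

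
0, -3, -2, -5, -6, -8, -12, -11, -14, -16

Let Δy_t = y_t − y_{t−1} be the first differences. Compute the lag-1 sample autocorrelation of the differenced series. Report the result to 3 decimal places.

-0.654

First differences Δy: -3, 1, -3, -1, -2, -4, 1, -3, -2
Mean of differences = -1.7778
Numerator Σ(Δy_t−Δȳ)(Δy_{t+1}−Δȳ) = -16.7160
Denominator Σ(Δy_t−Δȳ)² = 25.5556
r_1(Δy) = -16.7160 / 25.5556 = -0.654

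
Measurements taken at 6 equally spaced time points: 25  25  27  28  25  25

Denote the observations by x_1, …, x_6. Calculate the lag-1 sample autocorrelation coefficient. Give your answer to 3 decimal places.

0.129

Mean x̄ = (25 + 25 + 27 + 28 + 25 + 25)/6 = 25.8333
Deviations from mean: -0.8333, -0.8333, 1.1667, 2.1667, -0.8333, -0.8333
Numerator Σ_{t=1}^{5}(x_t−x̄)(x_{t+1}−x̄) = 1.1389
Denominator Σ(x_t−x̄)² = 8.8333
r_1 = 1.1389 / 8.8333 = 0.129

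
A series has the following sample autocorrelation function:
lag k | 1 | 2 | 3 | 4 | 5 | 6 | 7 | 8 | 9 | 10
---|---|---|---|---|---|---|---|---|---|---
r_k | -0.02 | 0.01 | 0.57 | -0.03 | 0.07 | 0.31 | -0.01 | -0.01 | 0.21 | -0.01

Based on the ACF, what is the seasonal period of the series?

3

The largest autocorrelation is r_3 = 0.57, with weaker echoes at lags 6 (0.31) and 9 (0.21); the remaining lags stay at or below 0.07.
The dominant spike at lag 3 indicates a seasonal period of 3.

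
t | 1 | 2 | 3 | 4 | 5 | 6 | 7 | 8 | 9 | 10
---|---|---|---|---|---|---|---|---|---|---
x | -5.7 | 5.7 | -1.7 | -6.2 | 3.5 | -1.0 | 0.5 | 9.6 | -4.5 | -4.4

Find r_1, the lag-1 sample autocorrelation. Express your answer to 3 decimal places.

-0.295

Mean x̄ = (-5.7 + 5.7 − 1.7 − 6.2 + 3.5 − 1.0 + 0.5 + 9.6 − 4.5 − 4.4)/10 = -0.4200
Numerator Σ_{t=1}^{9}(x_t−x̄)(x_{t+1}−x̄) = -73.6384
Denominator Σ(x_t−x̄)² = 249.8160
r_1 = -73.6384 / 249.8160 = -0.295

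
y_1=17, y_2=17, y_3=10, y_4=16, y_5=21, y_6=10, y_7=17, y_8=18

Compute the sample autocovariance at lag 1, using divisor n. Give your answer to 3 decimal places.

-5.039

Mean ȳ = (17 + 17 + 10 + 16 + 21 + 10 + 17 + 18)/8 = 15.7500
Σ_{t=1}^{7}(y_t−ȳ)(y_{t+1}−ȳ) = -40.3125
γ_1 = -40.3125 / 8 = -5.039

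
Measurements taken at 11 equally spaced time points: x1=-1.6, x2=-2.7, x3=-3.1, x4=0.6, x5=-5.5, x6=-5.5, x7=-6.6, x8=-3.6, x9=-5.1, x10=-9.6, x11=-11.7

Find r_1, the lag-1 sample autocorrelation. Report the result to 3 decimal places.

Mean x̄ = (-1.6 − 2.7 − 3.1 + 0.6 − 5.5 − 5.5 − 6.6 − 3.6 − 5.1 − 9.6 − 11.7)/11 = -4.9455
Numerator Σ_{t=1}^{10}(x_t−x̄)(x_{t+1}−x̄) = 49.7643
Denominator Σ(x_t−x̄)² = 122.8673
r_1 = 49.7643 / 122.8673 = 0.405

0.405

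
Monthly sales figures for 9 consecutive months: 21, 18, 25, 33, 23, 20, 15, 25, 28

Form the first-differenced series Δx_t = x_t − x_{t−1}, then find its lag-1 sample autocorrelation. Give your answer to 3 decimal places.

-0.075

First differences Δx: -3, 7, 8, -10, -3, -5, 10, 3
Mean of differences = 0.8750
Numerator Σ(Δx_t−Δx̄)(Δx_{t+1}−Δx̄) = -26.8906
Denominator Σ(Δx_t−Δx̄)² = 358.8750
r_1(Δx) = -26.8906 / 358.8750 = -0.075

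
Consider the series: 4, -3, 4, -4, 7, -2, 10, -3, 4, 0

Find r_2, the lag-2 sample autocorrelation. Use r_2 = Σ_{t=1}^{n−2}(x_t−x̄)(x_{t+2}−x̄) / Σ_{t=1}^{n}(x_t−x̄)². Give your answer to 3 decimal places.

Mean x̄ = (4 − 3 + 4 − 4 + 7 − 2 + 10 − 3 + 4 + 0)/10 = 1.7000
Numerator Σ_{t=1}^{8}(x_t−x̄)(x_{t+2}−x̄) = 153.8200
Denominator Σ(x_t−x̄)² = 206.1000
r_2 = 153.8200 / 206.1000 = 0.746

0.746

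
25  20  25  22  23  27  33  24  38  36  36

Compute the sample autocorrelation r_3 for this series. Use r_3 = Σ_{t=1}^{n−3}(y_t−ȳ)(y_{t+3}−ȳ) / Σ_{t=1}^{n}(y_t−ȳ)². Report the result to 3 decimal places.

Mean ȳ = (25 + 20 + 25 + 22 + 23 + 27 + 33 + 24 + 38 + 36 + 36)/11 = 28.0909
Numerator Σ_{t=1}^{8}(y_t−ȳ)(y_{t+3}−ȳ) = 49.9752
Denominator Σ(y_t−ȳ)² = 412.9091
r_3 = 49.9752 / 412.9091 = 0.121

0.121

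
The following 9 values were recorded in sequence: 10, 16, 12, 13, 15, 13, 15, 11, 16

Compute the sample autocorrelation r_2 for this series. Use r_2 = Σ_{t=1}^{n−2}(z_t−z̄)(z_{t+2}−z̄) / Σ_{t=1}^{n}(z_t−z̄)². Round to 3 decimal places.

Mean z̄ = (10 + 16 + 12 + 13 + 15 + 13 + 15 + 11 + 16)/9 = 13.4444
Σ(z_t−z̄)(z_{t+2}−z̄) = (4.9753) + (-1.1358) + (-2.2469) + (0.1975) + (2.4198) + (1.0864) + (3.9753) = 9.2716
Denominator Σ(z_t−z̄)² = 38.2222
r_2 = 9.2716 / 38.2222 = 0.243

0.243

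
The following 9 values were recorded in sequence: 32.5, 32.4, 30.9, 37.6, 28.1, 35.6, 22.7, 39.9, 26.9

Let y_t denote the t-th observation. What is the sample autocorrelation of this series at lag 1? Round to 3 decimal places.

Mean ȳ = (32.5 + 32.4 + 30.9 + 37.6 + 28.1 + 35.6 + 22.7 + 39.9 + 26.9)/9 = 31.8444
Numerator Σ_{t=1}^{8}(y_t−ȳ)(y_{t+1}−ȳ) = -189.0464
Denominator Σ(y_t−ȳ)² = 235.8422
r_1 = -189.0464 / 235.8422 = -0.802

-0.802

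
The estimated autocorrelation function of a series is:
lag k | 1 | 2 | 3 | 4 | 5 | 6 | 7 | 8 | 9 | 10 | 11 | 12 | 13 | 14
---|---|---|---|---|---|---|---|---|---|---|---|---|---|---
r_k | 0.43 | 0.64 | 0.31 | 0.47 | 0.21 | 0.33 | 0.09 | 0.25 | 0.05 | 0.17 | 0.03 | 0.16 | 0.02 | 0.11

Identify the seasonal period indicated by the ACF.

2

The largest autocorrelation is r_2 = 0.64, with a weaker echo at lag 4 (0.47); the remaining lags stay at or below 0.43.
The dominant spike at lag 2 indicates a seasonal period of 2.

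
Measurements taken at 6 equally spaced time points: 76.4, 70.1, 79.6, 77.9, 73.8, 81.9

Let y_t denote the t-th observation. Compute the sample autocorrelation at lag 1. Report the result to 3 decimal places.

Mean ȳ = (76.4 + 70.1 + 79.6 + 77.9 + 73.8 + 81.9)/6 = 76.6167
Σ(y_t−ȳ)(y_{t+1}−ȳ) = (1.4119) + (-19.4414) + (3.8286) + (-3.6147) + (-14.8814) = -32.6969
Denominator Σ(y_t−ȳ)² = 88.9083
r_1 = -32.6969 / 88.9083 = -0.368

-0.368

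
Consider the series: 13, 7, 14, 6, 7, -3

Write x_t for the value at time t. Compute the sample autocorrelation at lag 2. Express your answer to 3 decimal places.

0.269

Mean x̄ = (13 + 7 + 14 + 6 + 7 − 3)/6 = 7.3333
Deviations from mean: 5.6667, -0.3333, 6.6667, -1.3333, -0.3333, -10.3333
Numerator Σ_{t=1}^{4}(x_t−x̄)(x_{t+2}−x̄) = 49.7778
Denominator Σ(x_t−x̄)² = 185.3333
r_2 = 49.7778 / 185.3333 = 0.269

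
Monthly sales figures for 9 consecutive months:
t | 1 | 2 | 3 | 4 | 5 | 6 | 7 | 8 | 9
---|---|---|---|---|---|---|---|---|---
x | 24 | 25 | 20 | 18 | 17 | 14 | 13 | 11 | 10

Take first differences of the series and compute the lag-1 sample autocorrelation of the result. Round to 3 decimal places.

First differences Δx: 1, -5, -2, -1, -3, -1, -2, -1
Mean of differences = -1.7500
Numerator Σ(Δx_t−Δx̄)(Δx_{t+1}−Δx̄) = -10.5625
Denominator Σ(Δx_t−Δx̄)² = 21.5000
r_1(Δx) = -10.5625 / 21.5000 = -0.491

-0.491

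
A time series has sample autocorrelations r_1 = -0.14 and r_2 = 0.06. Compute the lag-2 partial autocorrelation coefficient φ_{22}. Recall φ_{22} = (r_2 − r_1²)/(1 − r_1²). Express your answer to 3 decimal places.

0.041

φ_{22} = (r_2 − r_1²) / (1 − r_1²)
r_1² = (-0.14)² = 0.0196
Numerator = 0.06 − 0.0196 = 0.0404; denominator = 1 − 0.0196 = 0.9804
φ_{22} = 0.0404 / 0.9804 = 0.041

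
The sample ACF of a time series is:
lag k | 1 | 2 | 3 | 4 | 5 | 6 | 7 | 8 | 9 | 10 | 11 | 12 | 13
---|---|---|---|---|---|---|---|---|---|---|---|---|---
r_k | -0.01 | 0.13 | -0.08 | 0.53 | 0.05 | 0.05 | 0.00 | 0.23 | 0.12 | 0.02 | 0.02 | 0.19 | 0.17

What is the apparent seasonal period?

The largest autocorrelation is r_4 = 0.53, with weaker echoes at lags 8 (0.23) and 12 (0.19); the remaining lags stay at or below 0.17.
The dominant spike at lag 4 indicates a seasonal period of 4.

4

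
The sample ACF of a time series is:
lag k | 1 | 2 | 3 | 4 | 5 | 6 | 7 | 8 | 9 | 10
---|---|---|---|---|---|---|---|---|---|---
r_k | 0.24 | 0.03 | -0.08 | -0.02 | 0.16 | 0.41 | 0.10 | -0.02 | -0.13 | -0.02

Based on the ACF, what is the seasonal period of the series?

6

The largest autocorrelation is r_6 = 0.41; the remaining lags stay at or below 0.24. The elevated value at lag 1 (0.24), dropping to 0.03 at lag 2, reflects decaying short-term dependence rather than seasonality.
The dominant spike at lag 6 indicates a seasonal period of 6.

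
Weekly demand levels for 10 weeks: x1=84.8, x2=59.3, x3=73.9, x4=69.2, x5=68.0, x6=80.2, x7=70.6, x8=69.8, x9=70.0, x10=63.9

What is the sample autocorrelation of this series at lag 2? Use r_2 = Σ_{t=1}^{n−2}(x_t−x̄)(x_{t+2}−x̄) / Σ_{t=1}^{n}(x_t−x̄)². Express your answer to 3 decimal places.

0.072

Mean x̄ = (84.8 + 59.3 + 73.9 + 69.2 + 68.0 + 80.2 + 70.6 + 69.8 + 70.0 + 63.9)/10 = 70.9700
Numerator Σ_{t=1}^{8}(x_t−x̄)(x_{t+2}−x̄) = 35.0692
Denominator Σ(x_t−x̄)² = 485.6210
r_2 = 35.0692 / 485.6210 = 0.072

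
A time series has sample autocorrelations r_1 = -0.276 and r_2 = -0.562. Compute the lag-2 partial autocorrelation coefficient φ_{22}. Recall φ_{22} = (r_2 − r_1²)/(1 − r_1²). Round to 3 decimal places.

φ_{22} = (r_2 − r_1²) / (1 − r_1²)
r_1² = (-0.276)² = 0.076176
Numerator = -0.562 − 0.0762 = -0.6382; denominator = 1 − 0.0762 = 0.9238
φ_{22} = -0.6382 / 0.9238 = -0.691

-0.691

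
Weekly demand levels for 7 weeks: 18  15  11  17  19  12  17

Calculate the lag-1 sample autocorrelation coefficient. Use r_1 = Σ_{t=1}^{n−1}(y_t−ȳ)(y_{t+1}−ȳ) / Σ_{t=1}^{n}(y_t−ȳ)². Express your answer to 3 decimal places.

Mean ȳ = (18 + 15 + 11 + 17 + 19 + 12 + 17)/7 = 15.5714
Deviations from mean: 2.4286, -0.5714, -4.5714, 1.4286, 3.4286, -3.5714, 1.4286
Numerator Σ_{t=1}^{6}(y_t−ȳ)(y_{t+1}−ȳ) = -17.7551
Denominator Σ(y_t−ȳ)² = 55.7143
r_1 = -17.7551 / 55.7143 = -0.319

-0.319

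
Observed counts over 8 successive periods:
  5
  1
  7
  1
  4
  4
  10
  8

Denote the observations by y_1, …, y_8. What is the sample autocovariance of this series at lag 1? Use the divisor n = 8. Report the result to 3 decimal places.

-0.125

Mean ȳ = (5 + 1 + 7 + 1 + 4 + 4 + 10 + 8)/8 = 5.0000
Σ_{t=1}^{7}(y_t−ȳ)(y_{t+1}−ȳ) = -1.0000
γ_1 = -1.0000 / 8 = -0.125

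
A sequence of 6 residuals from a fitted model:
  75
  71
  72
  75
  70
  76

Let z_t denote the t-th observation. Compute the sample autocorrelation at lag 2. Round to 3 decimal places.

Mean z̄ = (75 + 71 + 72 + 75 + 70 + 76)/6 = 73.1667
Deviations from mean: 1.8333, -2.1667, -1.1667, 1.8333, -3.1667, 2.8333
Numerator Σ_{t=1}^{4}(z_t−z̄)(z_{t+2}−z̄) = 2.7778
Denominator Σ(z_t−z̄)² = 30.8333
r_2 = 2.7778 / 30.8333 = 0.090

0.090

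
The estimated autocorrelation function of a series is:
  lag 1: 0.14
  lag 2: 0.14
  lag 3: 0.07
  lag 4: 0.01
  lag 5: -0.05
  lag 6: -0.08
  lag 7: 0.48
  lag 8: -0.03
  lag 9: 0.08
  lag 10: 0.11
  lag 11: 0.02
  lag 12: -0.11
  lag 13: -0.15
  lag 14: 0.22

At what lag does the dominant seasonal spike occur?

7

The largest autocorrelation is r_7 = 0.48, with a weaker echo at lag 14 (0.22); the remaining lags stay at or below 0.14.
The dominant spike at lag 7 indicates a seasonal period of 7.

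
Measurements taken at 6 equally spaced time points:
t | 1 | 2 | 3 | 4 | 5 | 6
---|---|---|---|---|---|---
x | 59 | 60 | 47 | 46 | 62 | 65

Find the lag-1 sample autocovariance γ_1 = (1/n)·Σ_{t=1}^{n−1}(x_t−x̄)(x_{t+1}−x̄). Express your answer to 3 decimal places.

10.708

Mean x̄ = (59 + 60 + 47 + 46 + 62 + 65)/6 = 56.5000
Σ_{t=1}^{5}(x_t−x̄)(x_{t+1}−x̄) = 64.2500
γ_1 = 64.2500 / 6 = 10.708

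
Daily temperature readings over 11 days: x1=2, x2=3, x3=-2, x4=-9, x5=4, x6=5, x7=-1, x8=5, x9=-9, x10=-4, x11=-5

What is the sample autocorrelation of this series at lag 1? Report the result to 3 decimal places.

-0.022

Mean x̄ = (2 + 3 − 2 − 9 + 4 + 5 − 1 + 5 − 9 − 4 − 5)/11 = -1.0000
Numerator Σ_{t=1}^{10}(x_t−x̄)(x_{t+1}−x̄) = -6.0000
Denominator Σ(x_t−x̄)² = 276.0000
r_1 = -6.0000 / 276.0000 = -0.022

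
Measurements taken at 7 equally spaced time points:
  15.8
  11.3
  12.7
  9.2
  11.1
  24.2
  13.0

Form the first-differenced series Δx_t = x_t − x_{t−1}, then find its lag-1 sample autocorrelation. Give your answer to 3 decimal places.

First differences Δx: -4.5, 1.4, -3.5, 1.9, 13.1, -11.2
Mean of differences = -0.4667
Numerator Σ(Δx_t−Δx̄)(Δx_{t+1}−Δx̄) = -133.8778
Denominator Σ(Δx_t−Δx̄)² = 333.8133
r_1(Δx) = -133.8778 / 333.8133 = -0.401

-0.401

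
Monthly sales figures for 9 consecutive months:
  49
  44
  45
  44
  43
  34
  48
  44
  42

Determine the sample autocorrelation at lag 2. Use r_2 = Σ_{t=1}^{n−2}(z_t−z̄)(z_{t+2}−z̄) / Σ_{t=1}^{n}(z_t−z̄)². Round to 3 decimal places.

Mean z̄ = (49 + 44 + 45 + 44 + 43 + 34 + 48 + 44 + 42)/9 = 43.6667
Numerator Σ_{t=1}^{7}(z_t−z̄)(z_{t+2}−z̄) = -10.2222
Denominator Σ(z_t−z̄)² = 146.0000
r_2 = -10.2222 / 146.0000 = -0.070

-0.070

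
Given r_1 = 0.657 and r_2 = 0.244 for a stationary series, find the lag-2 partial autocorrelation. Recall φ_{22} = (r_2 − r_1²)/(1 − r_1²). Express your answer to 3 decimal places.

-0.330

φ_{22} = (r_2 − r_1²) / (1 − r_1²)
r_1² = (0.657)² = 0.431649
Numerator = 0.244 − 0.4316 = -0.1876; denominator = 1 − 0.4316 = 0.5684
φ_{22} = -0.1876 / 0.5684 = -0.330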